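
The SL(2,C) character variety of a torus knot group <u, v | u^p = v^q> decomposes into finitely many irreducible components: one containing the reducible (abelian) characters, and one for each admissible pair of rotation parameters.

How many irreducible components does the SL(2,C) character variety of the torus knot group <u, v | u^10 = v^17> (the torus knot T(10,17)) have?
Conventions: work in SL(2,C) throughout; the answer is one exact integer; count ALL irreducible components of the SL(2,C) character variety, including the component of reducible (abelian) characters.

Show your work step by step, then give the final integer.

73

Gamma = < u, v | u^10 = v^17 > (torus knot T(10,17)); the central element u^10 = v^17 acts as +I or -I in any irreducible SL(2,C) representation.
This locks tr(u) to 2*cos(pi*alpha/10), alpha in 1..9, and tr(v) to 2*cos(pi*beta/17), beta in 1..16, on each component of irreducible characters.
Consistency of u^10 = (-1)^alpha I with v^17 = (-1)^beta I forces alpha = beta (mod 2).
count pairs: odd alpha (5 choices) x odd beta (8), plus even alpha (4) x even beta (8): 5*8 + 4*8 = 72.
That is 72 components of irreducible characters, and with the reducible (abelian) component the total is 73.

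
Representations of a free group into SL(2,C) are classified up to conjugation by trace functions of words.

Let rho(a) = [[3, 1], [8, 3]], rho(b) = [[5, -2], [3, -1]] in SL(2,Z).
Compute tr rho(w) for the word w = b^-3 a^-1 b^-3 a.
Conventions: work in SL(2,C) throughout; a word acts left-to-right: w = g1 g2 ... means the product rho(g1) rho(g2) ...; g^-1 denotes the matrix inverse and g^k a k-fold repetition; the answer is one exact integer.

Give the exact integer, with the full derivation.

rho(b^-1) = [[-1, 2], [-3, 5]]
... * rho(b^-1) = [[-1, 2], [-3, 5]]  ->  [[-5, 8], [-12, 19]]
... * rho(b^-1) = [[-1, 2], [-3, 5]]  ->  [[-19, 30], [-45, 71]]
... * rho(a^-1) = [[3, -1], [-8, 3]]  ->  [[-297, 109], [-703, 258]]
... * rho(b^-1) = [[-1, 2], [-3, 5]]  ->  [[-30, -49], [-71, -116]]
... * rho(b^-1) = [[-1, 2], [-3, 5]]  ->  [[177, -305], [419, -722]]
... * rho(b^-1) = [[-1, 2], [-3, 5]]  ->  [[738, -1171], [1747, -2772]]
... * rho(a) = [[3, 1], [8, 3]]  ->  [[-7154, -2775], [-16935, -6569]]
tr = -7154 + -6569 = -13723

-13723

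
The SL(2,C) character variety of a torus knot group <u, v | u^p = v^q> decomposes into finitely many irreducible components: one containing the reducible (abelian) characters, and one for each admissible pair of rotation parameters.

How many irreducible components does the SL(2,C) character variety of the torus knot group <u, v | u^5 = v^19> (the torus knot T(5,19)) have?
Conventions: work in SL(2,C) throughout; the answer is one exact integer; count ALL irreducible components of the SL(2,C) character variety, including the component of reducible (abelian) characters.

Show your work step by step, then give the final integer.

37

In the torus knot group T(5,19), u^5 = v^19 is central, so an irreducible representation sends it to +I or -I (Schur).
So on each irreducible component the traces are pinned: tr(u) = 2*cos(pi*alpha/5) with 1 <= alpha <= 4, tr(v) = 2*cos(pi*beta/19) with 1 <= beta <= 18.
The two central values (-1)^alpha I and (-1)^beta I must be the same matrix, so alpha and beta share a parity.
Enumerate parity-matched pairs: 2*9 odd-odd plus 2*9 even-even gives 36.
components with irreducible characters: 36; plus the single component of reducible (abelian) characters: total 37.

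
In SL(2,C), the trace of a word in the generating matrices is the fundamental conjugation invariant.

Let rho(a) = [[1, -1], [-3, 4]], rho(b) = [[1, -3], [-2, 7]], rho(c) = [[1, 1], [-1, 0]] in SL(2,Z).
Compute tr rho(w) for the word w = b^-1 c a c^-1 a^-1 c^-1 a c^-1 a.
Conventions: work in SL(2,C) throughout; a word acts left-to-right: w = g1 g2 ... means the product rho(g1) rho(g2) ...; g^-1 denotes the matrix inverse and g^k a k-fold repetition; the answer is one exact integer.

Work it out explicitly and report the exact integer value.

rho(b^-1) = [[7, 3], [2, 1]]
... * rho(c) = [[1, 1], [-1, 0]]  ->  [[4, 7], [1, 2]]
... * rho(a) = [[1, -1], [-3, 4]]  ->  [[-17, 24], [-5, 7]]
... * rho(c^-1) = [[0, -1], [1, 1]]  ->  [[24, 41], [7, 12]]
... * rho(a^-1) = [[4, 1], [3, 1]]  ->  [[219, 65], [64, 19]]
... * rho(c^-1) = [[0, -1], [1, 1]]  ->  [[65, -154], [19, -45]]
... * rho(a) = [[1, -1], [-3, 4]]  ->  [[527, -681], [154, -199]]
... * rho(c^-1) = [[0, -1], [1, 1]]  ->  [[-681, -1208], [-199, -353]]
... * rho(a) = [[1, -1], [-3, 4]]  ->  [[2943, -4151], [860, -1213]]
tr = 2943 + -1213 = 1730

1730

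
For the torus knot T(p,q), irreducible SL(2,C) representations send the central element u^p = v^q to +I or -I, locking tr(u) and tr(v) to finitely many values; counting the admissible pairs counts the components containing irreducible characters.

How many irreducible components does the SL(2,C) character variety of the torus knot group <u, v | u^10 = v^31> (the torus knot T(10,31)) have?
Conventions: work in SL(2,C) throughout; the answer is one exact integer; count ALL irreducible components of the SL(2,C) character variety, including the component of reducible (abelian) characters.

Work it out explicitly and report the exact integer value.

In the torus knot group T(10,31), u^10 = v^31 is central, so an irreducible representation sends it to +I or -I (Schur).
On an irreducible component, tr(u) is locked at 2*cos(pi*alpha/10) for some alpha in 1..9, and tr(v) at 2*cos(pi*beta/31) for some beta in 1..30.
Consistency of u^10 = (-1)^alpha I with v^31 = (-1)^beta I forces alpha = beta (mod 2).
Enumerate parity-matched pairs: 5*15 odd-odd plus 4*15 even-even gives 135.
That is 135 components of irreducible characters, and with the reducible (abelian) component the total is 136.

136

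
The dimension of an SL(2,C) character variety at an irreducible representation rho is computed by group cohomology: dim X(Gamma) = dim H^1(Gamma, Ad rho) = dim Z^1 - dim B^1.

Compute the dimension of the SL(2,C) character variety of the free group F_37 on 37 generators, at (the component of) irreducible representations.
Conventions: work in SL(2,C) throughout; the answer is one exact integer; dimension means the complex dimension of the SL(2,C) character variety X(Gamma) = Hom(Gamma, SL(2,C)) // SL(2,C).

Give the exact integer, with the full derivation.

The free group F_37: 37 generators, no relators.
So Z^1 = (sl_2)^37 in full: dim Z^1 = 111.
At an irreducible rho the centralizer of the image in sl_2 is 0, so the coboundary map sl_2 -> Z^1 is injective: dim B^1 = 3.
dim H^1 = 111 - 3 = 108, which is dim X.

108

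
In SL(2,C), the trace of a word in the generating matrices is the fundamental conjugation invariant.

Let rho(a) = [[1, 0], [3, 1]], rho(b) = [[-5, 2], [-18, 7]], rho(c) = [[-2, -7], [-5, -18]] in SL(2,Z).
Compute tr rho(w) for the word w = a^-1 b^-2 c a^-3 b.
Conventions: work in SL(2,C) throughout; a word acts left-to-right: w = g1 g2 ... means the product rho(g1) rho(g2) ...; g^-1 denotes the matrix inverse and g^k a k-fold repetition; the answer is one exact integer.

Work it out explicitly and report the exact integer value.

-514

rho(a^-1) = [[1, 0], [-3, 1]]
... * rho(b^-1) = [[7, -2], [18, -5]]  ->  [[7, -2], [-3, 1]]
... * rho(b^-1) = [[7, -2], [18, -5]]  ->  [[13, -4], [-3, 1]]
... * rho(c) = [[-2, -7], [-5, -18]]  ->  [[-6, -19], [1, 3]]
... * rho(a^-1) = [[1, 0], [-3, 1]]  ->  [[51, -19], [-8, 3]]
... * rho(a^-1) = [[1, 0], [-3, 1]]  ->  [[108, -19], [-17, 3]]
... * rho(a^-1) = [[1, 0], [-3, 1]]  ->  [[165, -19], [-26, 3]]
... * rho(b) = [[-5, 2], [-18, 7]]  ->  [[-483, 197], [76, -31]]
tr = -483 + -31 = -514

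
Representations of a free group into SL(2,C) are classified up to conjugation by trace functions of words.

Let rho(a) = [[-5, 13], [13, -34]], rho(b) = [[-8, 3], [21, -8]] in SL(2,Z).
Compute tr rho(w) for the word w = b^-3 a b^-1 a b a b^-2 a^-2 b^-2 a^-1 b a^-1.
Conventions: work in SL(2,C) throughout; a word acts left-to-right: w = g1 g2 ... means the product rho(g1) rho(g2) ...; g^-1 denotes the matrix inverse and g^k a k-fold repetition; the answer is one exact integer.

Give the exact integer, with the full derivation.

rho(b^-1) = [[-8, -3], [-21, -8]]
... * rho(b^-1) = [[-8, -3], [-21, -8]]  ->  [[127, 48], [336, 127]]
... * rho(b^-1) = [[-8, -3], [-21, -8]]  ->  [[-2024, -765], [-5355, -2024]]
... * rho(a) = [[-5, 13], [13, -34]]  ->  [[175, -302], [463, -799]]
... * rho(b^-1) = [[-8, -3], [-21, -8]]  ->  [[4942, 1891], [13075, 5003]]
... * rho(a) = [[-5, 13], [13, -34]]  ->  [[-127, -48], [-336, -127]]
... * rho(b) = [[-8, 3], [21, -8]]  ->  [[8, 3], [21, 8]]
... * rho(a) = [[-5, 13], [13, -34]]  ->  [[-1, 2], [-1, 1]]
... * rho(b^-1) = [[-8, -3], [-21, -8]]  ->  [[-34, -13], [-13, -5]]
... * rho(b^-1) = [[-8, -3], [-21, -8]]  ->  [[545, 206], [209, 79]]
... * rho(a^-1) = [[-34, -13], [-13, -5]]  ->  [[-21208, -8115], [-8133, -3112]]
... * rho(a^-1) = [[-34, -13], [-13, -5]]  ->  [[826567, 316279], [316978, 121289]]
... * rho(b^-1) = [[-8, -3], [-21, -8]]  ->  [[-13254395, -5009933], [-5082893, -1921246]]
... * rho(b^-1) = [[-8, -3], [-21, -8]]  ->  [[211243753, 79842649], [81009310, 30618647]]
... * rho(a^-1) = [[-34, -13], [-13, -5]]  ->  [[-8220242039, -3145382034], [-3152358951, -1206214265]]
... * rho(b) = [[-8, 3], [21, -8]]  ->  [[-291086402, 502330155], [-111627957, 192637267]]
... * rho(a^-1) = [[-34, -13], [-13, -5]]  ->  [[3366645653, 1272472451], [1291066067, 487977106]]
tr = 3366645653 + 487977106 = 3854622759

3854622759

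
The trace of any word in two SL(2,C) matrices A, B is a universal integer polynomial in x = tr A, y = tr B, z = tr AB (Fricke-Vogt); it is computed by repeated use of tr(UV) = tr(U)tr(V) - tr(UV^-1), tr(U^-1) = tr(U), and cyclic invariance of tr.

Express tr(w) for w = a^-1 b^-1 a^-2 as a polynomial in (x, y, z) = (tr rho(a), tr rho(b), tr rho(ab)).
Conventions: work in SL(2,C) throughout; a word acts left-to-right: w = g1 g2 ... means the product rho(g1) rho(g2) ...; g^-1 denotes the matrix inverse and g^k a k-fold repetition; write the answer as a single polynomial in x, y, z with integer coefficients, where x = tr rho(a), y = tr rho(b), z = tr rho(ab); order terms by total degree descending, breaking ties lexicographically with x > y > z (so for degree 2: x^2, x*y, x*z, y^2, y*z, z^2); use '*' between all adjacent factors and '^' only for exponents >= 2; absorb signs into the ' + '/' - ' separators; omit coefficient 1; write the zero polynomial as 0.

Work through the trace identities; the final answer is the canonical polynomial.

trace(a^-1) = trace(a) = x
so trace(a^-2) = trace(a^-1)*trace(a) - trace(1)   [inverse elimination on a] = x^2 - 2
trace(b a^-1) = trace(b)*trace(a) - trace(b a)   [inverse elimination on a] = x*y - z
reduce: trace(a^-2 b) = trace(b a^-1)*trace(a) - trace(b)   [inverse elimination on a] = x^2*y - x*z - y
trace(b^-1 a^-2) = trace(a^-2)*trace(b) - trace(a^-2 b)   [inverse elimination on b] = x*z - y
so trace(a^-1 b^-1 a^-2) = trace(b^-1 a^-2)*trace(a) - trace(b^-1 a^-1)   [inverse elimination on a] = x^2*z - x*y - z

x^2*z - x*y - z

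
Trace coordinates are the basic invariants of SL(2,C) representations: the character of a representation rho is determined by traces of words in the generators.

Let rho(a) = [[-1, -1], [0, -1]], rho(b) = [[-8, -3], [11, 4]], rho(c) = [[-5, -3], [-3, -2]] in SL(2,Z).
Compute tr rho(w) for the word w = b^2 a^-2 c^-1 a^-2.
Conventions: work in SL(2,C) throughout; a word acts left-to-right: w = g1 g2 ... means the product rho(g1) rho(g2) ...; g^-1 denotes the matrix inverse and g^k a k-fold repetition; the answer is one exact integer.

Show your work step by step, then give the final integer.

rho(b) = [[-8, -3], [11, 4]]
... * rho(b) = [[-8, -3], [11, 4]]  ->  [[31, 12], [-44, -17]]
... * rho(a^-1) = [[-1, 1], [0, -1]]  ->  [[-31, 19], [44, -27]]
... * rho(a^-1) = [[-1, 1], [0, -1]]  ->  [[31, -50], [-44, 71]]
... * rho(c^-1) = [[-2, 3], [3, -5]]  ->  [[-212, 343], [301, -487]]
... * rho(a^-1) = [[-1, 1], [0, -1]]  ->  [[212, -555], [-301, 788]]
... * rho(a^-1) = [[-1, 1], [0, -1]]  ->  [[-212, 767], [301, -1089]]
tr = -212 + -1089 = -1301

-1301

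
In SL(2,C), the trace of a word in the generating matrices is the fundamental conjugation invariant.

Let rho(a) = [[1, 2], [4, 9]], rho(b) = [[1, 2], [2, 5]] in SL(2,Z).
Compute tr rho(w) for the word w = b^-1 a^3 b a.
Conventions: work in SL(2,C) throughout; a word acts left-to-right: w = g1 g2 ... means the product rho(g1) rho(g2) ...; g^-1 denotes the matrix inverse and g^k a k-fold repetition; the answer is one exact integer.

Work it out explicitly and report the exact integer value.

8018

rho(b^-1) = [[5, -2], [-2, 1]]
... * rho(a) = [[1, 2], [4, 9]]  ->  [[-3, -8], [2, 5]]
... * rho(a) = [[1, 2], [4, 9]]  ->  [[-35, -78], [22, 49]]
... * rho(a) = [[1, 2], [4, 9]]  ->  [[-347, -772], [218, 485]]
... * rho(b) = [[1, 2], [2, 5]]  ->  [[-1891, -4554], [1188, 2861]]
... * rho(a) = [[1, 2], [4, 9]]  ->  [[-20107, -44768], [12632, 28125]]
tr = -20107 + 28125 = 8018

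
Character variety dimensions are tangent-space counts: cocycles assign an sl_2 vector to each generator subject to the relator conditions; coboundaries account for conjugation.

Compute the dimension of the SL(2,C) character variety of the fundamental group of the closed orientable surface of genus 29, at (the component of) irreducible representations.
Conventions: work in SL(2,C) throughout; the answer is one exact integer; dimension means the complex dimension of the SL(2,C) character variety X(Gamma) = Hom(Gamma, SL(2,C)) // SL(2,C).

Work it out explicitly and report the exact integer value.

The genus-29 surface group: 2g = 58 generators, one relator prod [a_i, b_i].
Unconstrained cocycle data is one sl_2 vector per generator (174 dimensions), cut by the relator condition d_2(z) = 0.
d_2 is surjective at irreducible rho (its cokernel H^2 is dual to H^0 = 0), so dim Z^1 = 174 - 3 = 171.
As always at irreducible rho, dim B^1 = 3.
dim X = dim H^1 = 171 - 3 = 168.

168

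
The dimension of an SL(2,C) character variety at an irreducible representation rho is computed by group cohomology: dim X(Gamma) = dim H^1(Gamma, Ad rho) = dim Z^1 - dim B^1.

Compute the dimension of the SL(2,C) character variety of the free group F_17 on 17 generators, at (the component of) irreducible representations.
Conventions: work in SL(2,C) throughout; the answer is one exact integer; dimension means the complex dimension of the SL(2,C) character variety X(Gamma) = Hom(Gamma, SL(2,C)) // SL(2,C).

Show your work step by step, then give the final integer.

48

Gamma = F_17 has 17 generators and no relators.
So Z^1 = (sl_2)^17 in full: dim Z^1 = 51.
Irreducibility makes the coboundary map sl_2 -> Z^1 injective (trivial centralizer), so dim B^1 = 3.
dim X = dim H^1 = dim Z^1 - dim B^1 = 51 - 3 = 48.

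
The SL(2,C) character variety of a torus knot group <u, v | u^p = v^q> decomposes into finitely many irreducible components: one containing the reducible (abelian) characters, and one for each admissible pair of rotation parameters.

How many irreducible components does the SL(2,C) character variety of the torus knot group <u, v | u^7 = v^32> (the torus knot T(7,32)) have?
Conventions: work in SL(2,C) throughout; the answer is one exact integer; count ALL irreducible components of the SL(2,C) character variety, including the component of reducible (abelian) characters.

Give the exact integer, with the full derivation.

In the torus knot group T(7,32), u^7 = v^32 is central, so an irreducible representation sends it to +I or -I (Schur).
On an irreducible component, tr(u) is locked at 2*cos(pi*alpha/7) for some alpha in 1..6, and tr(v) at 2*cos(pi*beta/32) for some beta in 1..31.
The two central values (-1)^alpha I and (-1)^beta I must be the same matrix, so alpha and beta share a parity.
Enumerate parity-matched pairs: 3*16 odd-odd plus 3*15 even-even gives 93.
That is 93 components of irreducible characters, and with the reducible (abelian) component the total is 94.

94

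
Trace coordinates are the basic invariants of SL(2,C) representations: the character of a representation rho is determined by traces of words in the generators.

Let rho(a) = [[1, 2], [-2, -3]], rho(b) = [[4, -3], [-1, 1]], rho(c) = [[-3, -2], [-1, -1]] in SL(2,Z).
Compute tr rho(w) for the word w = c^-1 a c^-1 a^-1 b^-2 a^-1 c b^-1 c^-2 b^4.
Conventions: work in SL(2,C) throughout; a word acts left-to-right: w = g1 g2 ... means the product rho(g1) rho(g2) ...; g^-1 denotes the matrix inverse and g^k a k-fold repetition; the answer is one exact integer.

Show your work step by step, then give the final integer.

rho(c^-1) = [[-1, 2], [1, -3]]
... * rho(a) = [[1, 2], [-2, -3]]  ->  [[-5, -8], [7, 11]]
... * rho(c^-1) = [[-1, 2], [1, -3]]  ->  [[-3, 14], [4, -19]]
... * rho(a^-1) = [[-3, -2], [2, 1]]  ->  [[37, 20], [-50, -27]]
... * rho(b^-1) = [[1, 3], [1, 4]]  ->  [[57, 191], [-77, -258]]
... * rho(b^-1) = [[1, 3], [1, 4]]  ->  [[248, 935], [-335, -1263]]
... * rho(a^-1) = [[-3, -2], [2, 1]]  ->  [[1126, 439], [-1521, -593]]
... * rho(c) = [[-3, -2], [-1, -1]]  ->  [[-3817, -2691], [5156, 3635]]
... * rho(b^-1) = [[1, 3], [1, 4]]  ->  [[-6508, -22215], [8791, 30008]]
... * rho(c^-1) = [[-1, 2], [1, -3]]  ->  [[-15707, 53629], [21217, -72442]]
... * rho(c^-1) = [[-1, 2], [1, -3]]  ->  [[69336, -192301], [-93659, 259760]]
... * rho(b) = [[4, -3], [-1, 1]]  ->  [[469645, -400309], [-634396, 540737]]
... * rho(b) = [[4, -3], [-1, 1]]  ->  [[2278889, -1809244], [-3078321, 2443925]]
... * rho(b) = [[4, -3], [-1, 1]]  ->  [[10924800, -8645911], [-14757209, 11678888]]
... * rho(b) = [[4, -3], [-1, 1]]  ->  [[52345111, -41420311], [-70707724, 55950515]]
tr = 52345111 + 55950515 = 108295626

108295626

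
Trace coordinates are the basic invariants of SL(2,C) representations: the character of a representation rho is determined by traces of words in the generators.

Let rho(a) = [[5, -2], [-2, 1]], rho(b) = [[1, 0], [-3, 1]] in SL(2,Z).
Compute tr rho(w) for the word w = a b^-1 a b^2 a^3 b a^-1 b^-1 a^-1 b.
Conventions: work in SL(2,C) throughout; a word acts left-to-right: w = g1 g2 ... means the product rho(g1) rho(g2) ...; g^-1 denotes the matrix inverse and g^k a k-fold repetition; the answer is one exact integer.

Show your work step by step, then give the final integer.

59370

rho(a) = [[5, -2], [-2, 1]]
... * rho(b^-1) = [[1, 0], [3, 1]]  ->  [[-1, -2], [1, 1]]
... * rho(a) = [[5, -2], [-2, 1]]  ->  [[-1, 0], [3, -1]]
... * rho(b) = [[1, 0], [-3, 1]]  ->  [[-1, 0], [6, -1]]
... * rho(b) = [[1, 0], [-3, 1]]  ->  [[-1, 0], [9, -1]]
... * rho(a) = [[5, -2], [-2, 1]]  ->  [[-5, 2], [47, -19]]
... * rho(a) = [[5, -2], [-2, 1]]  ->  [[-29, 12], [273, -113]]
... * rho(a) = [[5, -2], [-2, 1]]  ->  [[-169, 70], [1591, -659]]
... * rho(b) = [[1, 0], [-3, 1]]  ->  [[-379, 70], [3568, -659]]
... * rho(a^-1) = [[1, 2], [2, 5]]  ->  [[-239, -408], [2250, 3841]]
... * rho(b^-1) = [[1, 0], [3, 1]]  ->  [[-1463, -408], [13773, 3841]]
... * rho(a^-1) = [[1, 2], [2, 5]]  ->  [[-2279, -4966], [21455, 46751]]
... * rho(b) = [[1, 0], [-3, 1]]  ->  [[12619, -4966], [-118798, 46751]]
tr = 12619 + 46751 = 59370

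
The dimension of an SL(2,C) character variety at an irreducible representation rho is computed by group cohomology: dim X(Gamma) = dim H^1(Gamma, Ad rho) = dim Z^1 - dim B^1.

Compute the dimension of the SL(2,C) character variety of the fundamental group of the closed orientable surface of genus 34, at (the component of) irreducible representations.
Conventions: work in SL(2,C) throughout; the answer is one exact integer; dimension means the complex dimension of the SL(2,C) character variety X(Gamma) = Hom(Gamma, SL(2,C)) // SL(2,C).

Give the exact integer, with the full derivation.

The genus-34 surface group: 2g = 68 generators, one relator prod [a_i, b_i].
A cocycle assigns one sl_2 vector per generator subject to the relator condition d_2(z) = 0: dim of the unconstrained space is 3*2g = 204.
At an irreducible rho, H^2 = coker(d_2) vanishes (Poincare duality: H^2 is dual to H^0 = invariants = 0), so d_2 is surjective onto sl_2 and dim Z^1 = 204 - 3 = 201.
As always at irreducible rho, dim B^1 = 3.
dim H^1 = 201 - 3 = 198 = dim X.

198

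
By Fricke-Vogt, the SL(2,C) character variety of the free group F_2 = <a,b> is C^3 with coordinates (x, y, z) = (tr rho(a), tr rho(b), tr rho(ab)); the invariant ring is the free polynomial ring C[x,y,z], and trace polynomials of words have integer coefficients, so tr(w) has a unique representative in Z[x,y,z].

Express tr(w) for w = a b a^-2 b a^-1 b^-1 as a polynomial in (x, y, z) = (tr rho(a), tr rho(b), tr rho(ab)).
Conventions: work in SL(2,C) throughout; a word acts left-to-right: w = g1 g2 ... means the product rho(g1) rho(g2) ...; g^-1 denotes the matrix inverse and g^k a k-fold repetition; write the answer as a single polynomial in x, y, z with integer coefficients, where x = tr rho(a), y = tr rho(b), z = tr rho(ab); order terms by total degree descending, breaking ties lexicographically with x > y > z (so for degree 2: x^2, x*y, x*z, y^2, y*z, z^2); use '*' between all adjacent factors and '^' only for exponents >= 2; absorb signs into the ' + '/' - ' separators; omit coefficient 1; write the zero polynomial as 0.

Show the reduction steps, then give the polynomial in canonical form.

-x^3*y^2*z + x^4*y + x^2*y^3 + 2*x^2*y*z^2 - x^3*z - x*z^3 - 4*x^2*y - y^3 - y*z^2 + 3*x*z + 3*y

and trace(b^2) = trace(b) * trace(b) - trace(1) = y^2 - 2
and trace(b^2 a) = trace(b) * trace(a b) - trace(a) = y*z - x
and trace(b a^-1 b) = trace(b^2) * trace(a) - trace(b^2 a) = x*y^2 - y*z - x
next, trace(b a b^2) = trace(b) * trace(b a b) - trace(b a) = y^2*z - x*y - z
trace(a b a b) = trace(b a) * trace(b a) - trace(1)   [split at repeated b] = z^2 - 2
and trace(a b a) = trace(a) * trace(b a) - trace(b) = x*z - y
trace(b a b^2 a) = trace(b) * trace(a b a b) - trace(a b a) = y*z^2 - x*z - y
and trace(b a^-1 b a b) = trace(b a b^2) * trace(a) - trace(b a b^2 a) = x*y^2*z - x^2*y - y*z^2 + y
next, trace(b a b a b a) = trace(a b a b) * trace(a b) - trace(b a)   [split at repeated a] = z^3 - 3*z
next, trace(b a^-1 b a b a) = trace(b a b a b) * trace(a) - trace(b a b a b a) = x*y*z^2 - x^2*z - z^3 - x*y + 3*z
next, trace(a b a^-1 b a^-1 b) = trace(b a^-1 b a b) * trace(a) - trace(b a^-1 b a b a) = x^2*y^2*z - x^3*y - 2*x*y*z^2 + x^2*z + z^3 + 2*x*y - 3*z
trace(a^-1 b a^-1 b^-1 a b) = trace(a b a^-1 b a^-1) * trace(b) - trace(a b a^-1 b a^-1 b) = -x^2*y^2*z + x^3*y + x*y^3 + 2*x*y*z^2 - x^2*z - y^2*z - z^3 - 3*x*y + 3*z
trace(b a^-1 b^-1 a b) = trace(a b^2 a^-1) * trace(b) - trace(a b^2 a^-1 b) = -x*y^2*z + x^2*y + y^3 + y*z^2 - 3*y
and trace(a b a^-2 b a^-1 b^-1) = trace(a^-1 b a^-1 b^-1 a b) * trace(a) - trace(a^-1 b a^-1 b^-1 a b a) = -x^3*y^2*z + x^4*y + x^2*y^3 + 2*x^2*y*z^2 - x^3*z - x*z^3 - 4*x^2*y - y^3 - y*z^2 + 3*x*z + 3*y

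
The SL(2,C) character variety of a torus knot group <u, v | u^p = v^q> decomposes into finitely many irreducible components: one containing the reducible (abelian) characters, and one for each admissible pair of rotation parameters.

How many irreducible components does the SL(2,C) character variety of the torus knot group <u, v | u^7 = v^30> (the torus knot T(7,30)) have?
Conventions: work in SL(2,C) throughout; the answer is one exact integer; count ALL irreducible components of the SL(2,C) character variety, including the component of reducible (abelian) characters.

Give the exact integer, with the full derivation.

For T(7,30): irreducibility forces the central element u^7 = v^30 to one of +I, -I.
On an irreducible component, tr(u) is locked at 2*cos(pi*alpha/7) for some alpha in 1..6, and tr(v) at 2*cos(pi*beta/30) for some beta in 1..29.
Consistency of u^7 = (-1)^alpha I with v^30 = (-1)^beta I forces alpha = beta (mod 2).
count pairs: odd alpha (3 choices) x odd beta (15), plus even alpha (3) x even beta (14): 3*15 + 3*14 = 87.
That is 87 components of irreducible characters, and with the reducible (abelian) component the total is 88.

88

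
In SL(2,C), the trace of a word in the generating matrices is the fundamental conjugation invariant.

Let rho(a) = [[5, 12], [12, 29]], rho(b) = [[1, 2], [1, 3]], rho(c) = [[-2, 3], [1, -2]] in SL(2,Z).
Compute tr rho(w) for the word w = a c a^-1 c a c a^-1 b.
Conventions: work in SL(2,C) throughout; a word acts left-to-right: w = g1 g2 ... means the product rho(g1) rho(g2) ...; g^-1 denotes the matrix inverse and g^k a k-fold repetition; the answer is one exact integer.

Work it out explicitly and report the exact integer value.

472243

rho(a) = [[5, 12], [12, 29]]
... * rho(c) = [[-2, 3], [1, -2]]  ->  [[2, -9], [5, -22]]
... * rho(a^-1) = [[29, -12], [-12, 5]]  ->  [[166, -69], [409, -170]]
... * rho(c) = [[-2, 3], [1, -2]]  ->  [[-401, 636], [-988, 1567]]
... * rho(a) = [[5, 12], [12, 29]]  ->  [[5627, 13632], [13864, 33587]]
... * rho(c) = [[-2, 3], [1, -2]]  ->  [[2378, -10383], [5859, -25582]]
... * rho(a^-1) = [[29, -12], [-12, 5]]  ->  [[193558, -80451], [476895, -198218]]
... * rho(b) = [[1, 2], [1, 3]]  ->  [[113107, 145763], [278677, 359136]]
tr = 113107 + 359136 = 472243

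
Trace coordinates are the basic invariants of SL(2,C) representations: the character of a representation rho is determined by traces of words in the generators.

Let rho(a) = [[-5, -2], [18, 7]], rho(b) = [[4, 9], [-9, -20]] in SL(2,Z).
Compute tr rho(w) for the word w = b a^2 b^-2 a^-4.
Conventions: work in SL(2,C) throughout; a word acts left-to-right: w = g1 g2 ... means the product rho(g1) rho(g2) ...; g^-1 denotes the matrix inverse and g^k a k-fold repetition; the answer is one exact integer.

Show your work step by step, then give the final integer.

rho(b) = [[4, 9], [-9, -20]]
... * rho(a) = [[-5, -2], [18, 7]]  ->  [[142, 55], [-315, -122]]
... * rho(a) = [[-5, -2], [18, 7]]  ->  [[280, 101], [-621, -224]]
... * rho(b^-1) = [[-20, -9], [9, 4]]  ->  [[-4691, -2116], [10404, 4693]]
... * rho(b^-1) = [[-20, -9], [9, 4]]  ->  [[74776, 33755], [-165843, -74864]]
... * rho(a^-1) = [[7, 2], [-18, -5]]  ->  [[-84158, -19223], [186651, 42634]]
... * rho(a^-1) = [[7, 2], [-18, -5]]  ->  [[-243092, -72201], [539145, 160132]]
... * rho(a^-1) = [[7, 2], [-18, -5]]  ->  [[-402026, -125179], [891639, 277630]]
... * rho(a^-1) = [[7, 2], [-18, -5]]  ->  [[-560960, -178157], [1244133, 395128]]
tr = -560960 + 395128 = -165832

-165832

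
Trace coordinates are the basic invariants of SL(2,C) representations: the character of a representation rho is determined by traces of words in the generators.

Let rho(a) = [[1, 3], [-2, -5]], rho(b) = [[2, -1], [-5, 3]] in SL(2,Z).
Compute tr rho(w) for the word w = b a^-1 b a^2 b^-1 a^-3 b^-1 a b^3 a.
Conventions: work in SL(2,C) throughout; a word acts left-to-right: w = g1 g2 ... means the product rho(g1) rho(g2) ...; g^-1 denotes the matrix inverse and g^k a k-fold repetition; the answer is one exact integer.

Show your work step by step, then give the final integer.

1126440750

rho(b) = [[2, -1], [-5, 3]]
... * rho(a^-1) = [[-5, -3], [2, 1]]  ->  [[-12, -7], [31, 18]]
... * rho(b) = [[2, -1], [-5, 3]]  ->  [[11, -9], [-28, 23]]
... * rho(a) = [[1, 3], [-2, -5]]  ->  [[29, 78], [-74, -199]]
... * rho(a) = [[1, 3], [-2, -5]]  ->  [[-127, -303], [324, 773]]
... * rho(b^-1) = [[3, 1], [5, 2]]  ->  [[-1896, -733], [4837, 1870]]
... * rho(a^-1) = [[-5, -3], [2, 1]]  ->  [[8014, 4955], [-20445, -12641]]
... * rho(a^-1) = [[-5, -3], [2, 1]]  ->  [[-30160, -19087], [76943, 48694]]
... * rho(a^-1) = [[-5, -3], [2, 1]]  ->  [[112626, 71393], [-287327, -182135]]
... * rho(b^-1) = [[3, 1], [5, 2]]  ->  [[694843, 255412], [-1772656, -651597]]
... * rho(a) = [[1, 3], [-2, -5]]  ->  [[184019, 807469], [-469462, -2059983]]
... * rho(b) = [[2, -1], [-5, 3]]  ->  [[-3669307, 2238388], [9360991, -5710487]]
... * rho(b) = [[2, -1], [-5, 3]]  ->  [[-18530554, 10384471], [47274417, -26492452]]
... * rho(b) = [[2, -1], [-5, 3]]  ->  [[-88983463, 49683967], [227011094, -126751773]]
... * rho(a) = [[1, 3], [-2, -5]]  ->  [[-188351397, -515370224], [480514640, 1314792147]]
tr = -188351397 + 1314792147 = 1126440750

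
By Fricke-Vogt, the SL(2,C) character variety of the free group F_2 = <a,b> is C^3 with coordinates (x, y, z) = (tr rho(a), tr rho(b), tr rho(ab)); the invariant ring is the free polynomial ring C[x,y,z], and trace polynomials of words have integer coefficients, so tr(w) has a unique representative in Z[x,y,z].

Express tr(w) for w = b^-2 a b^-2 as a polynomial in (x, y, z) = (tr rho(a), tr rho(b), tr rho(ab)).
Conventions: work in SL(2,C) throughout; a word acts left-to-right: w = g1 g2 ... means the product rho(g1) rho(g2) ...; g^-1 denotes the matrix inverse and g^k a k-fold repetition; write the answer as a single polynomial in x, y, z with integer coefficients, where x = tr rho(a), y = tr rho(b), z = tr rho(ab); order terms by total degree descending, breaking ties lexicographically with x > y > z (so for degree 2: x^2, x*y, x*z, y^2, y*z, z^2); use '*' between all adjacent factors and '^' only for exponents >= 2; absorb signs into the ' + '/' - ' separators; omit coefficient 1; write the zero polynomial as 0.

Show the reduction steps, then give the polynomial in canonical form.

x*y^4 - y^3*z - 3*x*y^2 + 2*y*z + x

tr(a b^-1) = tr(a) tr(b) - tr(a b) = x*y - z
tr(b^-2 a) = tr(a b^-1) tr(b) - tr(a) = x*y^2 - y*z - x
and tr(b^-3 a) = tr(b^-2 a) tr(b) - tr(b^-2 a b) = x*y^3 - y^2*z - 2*x*y + z
tr(b^-2 a b^-2) = tr(b^-3 a) tr(b) - tr(b^-3 a b) = x*y^4 - y^3*z - 3*x*y^2 + 2*y*z + x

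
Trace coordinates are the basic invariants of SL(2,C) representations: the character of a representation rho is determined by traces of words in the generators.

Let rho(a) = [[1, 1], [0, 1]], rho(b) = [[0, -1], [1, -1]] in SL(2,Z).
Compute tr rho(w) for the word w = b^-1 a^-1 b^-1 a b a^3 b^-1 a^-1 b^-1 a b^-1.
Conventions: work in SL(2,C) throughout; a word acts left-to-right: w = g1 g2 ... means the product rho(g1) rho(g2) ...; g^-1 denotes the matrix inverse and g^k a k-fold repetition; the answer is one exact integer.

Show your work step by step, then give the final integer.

rho(b^-1) = [[-1, 1], [-1, 0]]
... * rho(a^-1) = [[1, -1], [0, 1]]  ->  [[-1, 2], [-1, 1]]
... * rho(b^-1) = [[-1, 1], [-1, 0]]  ->  [[-1, -1], [0, -1]]
... * rho(a) = [[1, 1], [0, 1]]  ->  [[-1, -2], [0, -1]]
... * rho(b) = [[0, -1], [1, -1]]  ->  [[-2, 3], [-1, 1]]
... * rho(a) = [[1, 1], [0, 1]]  ->  [[-2, 1], [-1, 0]]
... * rho(a) = [[1, 1], [0, 1]]  ->  [[-2, -1], [-1, -1]]
... * rho(a) = [[1, 1], [0, 1]]  ->  [[-2, -3], [-1, -2]]
... * rho(b^-1) = [[-1, 1], [-1, 0]]  ->  [[5, -2], [3, -1]]
... * rho(a^-1) = [[1, -1], [0, 1]]  ->  [[5, -7], [3, -4]]
... * rho(b^-1) = [[-1, 1], [-1, 0]]  ->  [[2, 5], [1, 3]]
... * rho(a) = [[1, 1], [0, 1]]  ->  [[2, 7], [1, 4]]
... * rho(b^-1) = [[-1, 1], [-1, 0]]  ->  [[-9, 2], [-5, 1]]
tr = -9 + 1 = -8

-8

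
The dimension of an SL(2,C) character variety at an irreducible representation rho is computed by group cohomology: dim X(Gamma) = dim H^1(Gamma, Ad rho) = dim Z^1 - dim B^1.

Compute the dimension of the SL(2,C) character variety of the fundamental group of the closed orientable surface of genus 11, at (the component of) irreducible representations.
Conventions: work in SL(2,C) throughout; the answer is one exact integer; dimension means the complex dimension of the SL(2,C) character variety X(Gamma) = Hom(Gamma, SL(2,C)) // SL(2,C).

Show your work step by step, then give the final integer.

The genus-11 surface group: 2g = 22 generators, one relator prod [a_i, b_i].
Before the relator condition, cocycle space has dim 3*22 = 66.
At an irreducible rho, H^2 = coker(d_2) vanishes (Poincare duality: H^2 is dual to H^0 = invariants = 0), so d_2 is surjective onto sl_2 and dim Z^1 = 66 - 3 = 63.
As always at irreducible rho, dim B^1 = 3.
Hence dim X = 63 - 3 = 60.

60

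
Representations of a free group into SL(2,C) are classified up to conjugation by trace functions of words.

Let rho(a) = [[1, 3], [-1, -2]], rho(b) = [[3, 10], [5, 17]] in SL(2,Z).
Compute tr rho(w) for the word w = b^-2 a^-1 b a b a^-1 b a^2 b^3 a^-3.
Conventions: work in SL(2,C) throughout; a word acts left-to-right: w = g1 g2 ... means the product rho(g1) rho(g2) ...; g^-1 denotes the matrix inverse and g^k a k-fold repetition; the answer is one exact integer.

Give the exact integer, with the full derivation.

rho(b^-1) = [[17, -10], [-5, 3]]
... * rho(b^-1) = [[17, -10], [-5, 3]]  ->  [[339, -200], [-100, 59]]
... * rho(a^-1) = [[-2, -3], [1, 1]]  ->  [[-878, -1217], [259, 359]]
... * rho(b) = [[3, 10], [5, 17]]  ->  [[-8719, -29469], [2572, 8693]]
... * rho(a) = [[1, 3], [-1, -2]]  ->  [[20750, 32781], [-6121, -9670]]
... * rho(b) = [[3, 10], [5, 17]]  ->  [[226155, 764777], [-66713, -225600]]
... * rho(a^-1) = [[-2, -3], [1, 1]]  ->  [[312467, 86312], [-92174, -25461]]
... * rho(b) = [[3, 10], [5, 17]]  ->  [[1368961, 4591974], [-403827, -1354577]]
... * rho(a) = [[1, 3], [-1, -2]]  ->  [[-3223013, -5077065], [950750, 1497673]]
... * rho(a) = [[1, 3], [-1, -2]]  ->  [[1854052, 485091], [-546923, -143096]]
... * rho(b) = [[3, 10], [5, 17]]  ->  [[7987611, 26787067], [-2356249, -7901862]]
... * rho(b) = [[3, 10], [5, 17]]  ->  [[157898168, 535256249], [-46578057, -157894144]]
... * rho(b) = [[3, 10], [5, 17]]  ->  [[3149975749, 10678337913], [-929204891, -3149981018]]
... * rho(a^-1) = [[-2, -3], [1, 1]]  ->  [[4378386415, 1228410666], [-1291571236, -362366345]]
... * rho(a^-1) = [[-2, -3], [1, 1]]  ->  [[-7528362164, -11906748579], [2220776127, 3512347363]]
... * rho(a^-1) = [[-2, -3], [1, 1]]  ->  [[3149975749, 10678337913], [-929204891, -3149981018]]
tr = 3149975749 + -3149981018 = -5269

-5269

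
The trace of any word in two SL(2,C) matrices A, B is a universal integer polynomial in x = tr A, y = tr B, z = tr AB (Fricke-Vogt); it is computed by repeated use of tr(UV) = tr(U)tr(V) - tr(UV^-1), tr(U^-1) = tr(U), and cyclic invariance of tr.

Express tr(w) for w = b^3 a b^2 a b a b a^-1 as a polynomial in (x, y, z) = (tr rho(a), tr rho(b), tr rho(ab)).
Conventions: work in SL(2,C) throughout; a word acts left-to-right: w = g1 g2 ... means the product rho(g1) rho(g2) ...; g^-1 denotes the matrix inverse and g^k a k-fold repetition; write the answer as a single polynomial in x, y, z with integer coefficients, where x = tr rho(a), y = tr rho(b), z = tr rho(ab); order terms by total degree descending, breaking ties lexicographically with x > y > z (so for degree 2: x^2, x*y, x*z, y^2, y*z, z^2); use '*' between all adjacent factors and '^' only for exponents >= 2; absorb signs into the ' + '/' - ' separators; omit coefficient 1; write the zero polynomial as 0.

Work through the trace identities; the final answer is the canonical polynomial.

tr(b a b a) = tr(b a) * tr(b a) - tr(1)   [split at repeated b] = z^2 - 2
and tr(a b a b a b) = tr(b a) * tr(b a b a) - tr(b^-1 a^-1)   [split at repeated b] = z^3 - 3*z
and tr(b a b) = tr(b) * tr(a b) - tr(a) = y*z - x
tr(a b a b a) = tr(a) * tr(b a b a) - tr(b a b) = x*z^2 - y*z - x
and tr(a b a b^2 a b) = tr(b) * tr(a b a b a b) - tr(a b a b a) = y*z^3 - x*z^2 - 2*y*z + x
next, tr(a b a) = tr(a) * tr(b a) - tr(b) = x*z - y
tr(b a b^2 a) = tr(b) * tr(a b a b) - tr(a b a) = y*z^2 - x*z - y
tr(b a b^2) = tr(b) * tr(a b^2) - tr(a b) = y^2*z - x*y - z
tr(a b a b^2 a) = tr(a) * tr(b a b^2 a) - tr(b a b^2) = x*y*z^2 - x^2*z - y^2*z + z
and tr(a b^2 a b a b^2) = tr(b) * tr(a b a b^2 a b) - tr(a b a b^2 a) = y^2*z^3 - 2*x*y*z^2 + x^2*z - y^2*z + x*y - z
next, tr(a b^2 a b a b^3) = tr(b) * tr(a b^2 a b a b^2) - tr(a b^2 a b a b) = y^3*z^3 - 2*x*y^2*z^2 + x^2*y*z - y^3*z - y*z^3 + x*y^2 + x*z^2 + y*z - x
tr(b^3 a b^2 a b a b) = tr(b) * tr(a b^2 a b a b^3) - tr(a b^2 a b a b^2) = y^4*z^3 - 2*x*y^3*z^2 + x^2*y^2*z - y^4*z - 2*y^2*z^3 + x*y^3 + 3*x*y*z^2 - x^2*z + 2*y^2*z - 2*x*y + z
next, tr(a b a b a b a b) = tr(a b a b) * tr(a b a b) - tr(1)   [split at repeated a] = z^4 - 4*z^2 + 2
tr(a b a b a b a) = tr(a) * tr(b a b a b a) - tr(b a b a b) = x*z^3 - y*z^2 - 2*x*z + y
tr(b a b a b a b a b) = tr(b) * tr(a b a b a b a b) - tr(a b a b a b a) = y*z^4 - x*z^3 - 3*y*z^2 + 2*x*z + y
next, tr(a b a b a b^3 a b) = tr(b) * tr(b a b a b a b a b) - tr(b a b a b a b a) = y^2*z^4 - x*y*z^3 - 3*y^2*z^2 - z^4 + 2*x*y*z + y^2 + 4*z^2 - 2
tr(b a b a b^3 a) = tr(b) * tr(a b a b a b^2) - tr(a b a b a b) = y^2*z^3 - x*y*z^2 - 2*y^2*z - z^3 + x*y + 3*z
and tr(b a b a b^2) = tr(b) * tr(a b a b^2) - tr(a b a b) = y^2*z^2 - x*y*z - y^2 - z^2 + 2
tr(b a b a b^3) = tr(b) * tr(b a b a b^2) - tr(b a b a b) = y^3*z^2 - x*y^2*z - y^3 - 2*y*z^2 + x*z + 3*y
tr(a b a b a b^3 a) = tr(a) * tr(b a b a b^3 a) - tr(b a b a b^3) = x*y^2*z^3 - x^2*y*z^2 - y^3*z^2 - x*y^2*z - x*z^3 + x^2*y + y^3 + 2*y*z^2 + 2*x*z - 3*y
and tr(b^3 a b^2 a b a b a) = tr(b) * tr(a b a b a b^3 a b) - tr(a b a b a b^3 a) = y^3*z^4 - 2*x*y^2*z^3 + x^2*y*z^2 - 2*y^3*z^2 - y*z^4 + 3*x*y^2*z + x*z^3 - x^2*y + 2*y*z^2 - 2*x*z + y
tr(b^3 a b^2 a b a b a^-1) = tr(b^3 a b^2 a b a b) * tr(a) - tr(b^3 a b^2 a b a b a) = x*y^4*z^3 - 2*x^2*y^3*z^2 - y^3*z^4 + x^3*y^2*z - x*y^4*z + x^2*y^3 + 2*x^2*y*z^2 + 2*y^3*z^2 + y*z^4 - x^3*z - x*y^2*z - x*z^3 - x^2*y - 2*y*z^2 + 3*x*z - y

x*y^4*z^3 - 2*x^2*y^3*z^2 - y^3*z^4 + x^3*y^2*z - x*y^4*z + x^2*y^3 + 2*x^2*y*z^2 + 2*y^3*z^2 + y*z^4 - x^3*z - x*y^2*z - x*z^3 - x^2*y - 2*y*z^2 + 3*x*z - y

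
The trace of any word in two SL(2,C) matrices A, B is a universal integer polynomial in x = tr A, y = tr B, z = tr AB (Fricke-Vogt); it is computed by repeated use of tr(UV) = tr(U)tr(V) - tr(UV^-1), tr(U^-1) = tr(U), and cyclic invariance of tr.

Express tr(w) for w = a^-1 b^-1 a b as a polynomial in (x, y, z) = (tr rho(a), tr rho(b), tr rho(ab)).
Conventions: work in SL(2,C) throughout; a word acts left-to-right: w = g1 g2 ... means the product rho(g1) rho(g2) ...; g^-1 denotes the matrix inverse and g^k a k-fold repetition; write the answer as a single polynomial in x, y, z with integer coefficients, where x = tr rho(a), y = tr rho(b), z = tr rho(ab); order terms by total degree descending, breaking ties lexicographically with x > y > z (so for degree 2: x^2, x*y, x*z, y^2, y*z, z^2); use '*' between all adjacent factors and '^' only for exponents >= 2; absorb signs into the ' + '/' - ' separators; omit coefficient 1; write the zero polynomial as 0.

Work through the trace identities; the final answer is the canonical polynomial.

-x*y*z + x^2 + y^2 + z^2 - 2

tr(a b a) = tr(a) tr(b a) - tr(b)  (reduce the a square) = x*z - y
tr(a b a b) = tr(a b) tr(a b) - tr(1)  (split on a) = z^2 - 2
tr(b^-1 a b a) = tr(a b a) tr(b) - tr(a b a b)  (eliminate b^-1) = x*y*z - y^2 - z^2 + 2
tr(a^-1 b^-1 a b) = tr(b^-1 a b) tr(a) - tr(b^-1 a b a)  (eliminate a^-1) = -x*y*z + x^2 + y^2 + z^2 - 2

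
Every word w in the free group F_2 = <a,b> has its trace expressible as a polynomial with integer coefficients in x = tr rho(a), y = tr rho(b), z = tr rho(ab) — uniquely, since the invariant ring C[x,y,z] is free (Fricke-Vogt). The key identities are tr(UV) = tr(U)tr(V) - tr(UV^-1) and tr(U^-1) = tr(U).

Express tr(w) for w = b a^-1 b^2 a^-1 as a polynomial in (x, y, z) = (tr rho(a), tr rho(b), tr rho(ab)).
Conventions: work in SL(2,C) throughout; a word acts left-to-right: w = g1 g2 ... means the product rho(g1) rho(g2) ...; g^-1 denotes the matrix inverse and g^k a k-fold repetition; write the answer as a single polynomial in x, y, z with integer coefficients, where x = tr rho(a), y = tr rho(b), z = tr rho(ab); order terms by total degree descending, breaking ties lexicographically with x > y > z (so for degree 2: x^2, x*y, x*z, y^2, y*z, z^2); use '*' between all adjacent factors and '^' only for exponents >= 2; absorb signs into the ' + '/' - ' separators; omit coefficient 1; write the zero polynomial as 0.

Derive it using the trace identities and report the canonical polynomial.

x^2*y^3 - 2*x*y^2*z - x^2*y + y*z^2 + x*z - y

trace(b^2) = trace(b) * trace(b) - trace(1)  (reduce the b square) = y^2 - 2
so trace(b^3) = trace(b) * trace(b^2) - trace(b)  (reduce the b square) = y^3 - 3*y
trace(a b^2) = trace(b) * trace(a b) - trace(a)  (reduce the b square) = y*z - x
trace(b^3 a) = trace(b) * trace(a b^2) - trace(a b)  (reduce the b square) = y^2*z - x*y - z
trace(b a^-1 b^2) = trace(b^3) * trace(a) - trace(b^3 a)  (eliminate a^-1) = x*y^3 - y^2*z - 2*x*y + z
trace(a b a b) = trace(b a) * trace(b a) - trace(1)  (split on b) = z^2 - 2
trace(a b a) = trace(a) * trace(b a) - trace(b)  (reduce the a square) = x*z - y
reduce: trace(b^2 a b a) = trace(b) * trace(a b a b) - trace(a b a)  (reduce the b square) = y*z^2 - x*z - y
so trace(b a^-1 b^2 a) = trace(b^2 a b) * trace(a) - trace(b^2 a b a)  (eliminate a^-1) = x*y^2*z - x^2*y - y*z^2 + y
reduce: trace(b a^-1 b^2 a^-1) = trace(b a^-1 b^2) * trace(a) - trace(b a^-1 b^2 a)  (eliminate a^-1) = x^2*y^3 - 2*x*y^2*z - x^2*y + y*z^2 + x*z - y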